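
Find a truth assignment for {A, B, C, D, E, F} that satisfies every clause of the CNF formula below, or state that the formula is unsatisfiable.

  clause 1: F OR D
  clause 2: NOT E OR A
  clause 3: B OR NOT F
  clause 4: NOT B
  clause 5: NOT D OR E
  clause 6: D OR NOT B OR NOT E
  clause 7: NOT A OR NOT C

A ↦ true, B ↦ false, C ↦ false, D ↦ true, E ↦ true, F ↦ false

Unit clause (NOT B) forces B = false.
Unit clause (NOT F) forces F = false.
Unit clause (D) forces D = true.
Unit clause (E) forces E = true.
Unit clause (A) forces A = true.
Unit clause (NOT C) forces C = false.
This assignment satisfies each clause.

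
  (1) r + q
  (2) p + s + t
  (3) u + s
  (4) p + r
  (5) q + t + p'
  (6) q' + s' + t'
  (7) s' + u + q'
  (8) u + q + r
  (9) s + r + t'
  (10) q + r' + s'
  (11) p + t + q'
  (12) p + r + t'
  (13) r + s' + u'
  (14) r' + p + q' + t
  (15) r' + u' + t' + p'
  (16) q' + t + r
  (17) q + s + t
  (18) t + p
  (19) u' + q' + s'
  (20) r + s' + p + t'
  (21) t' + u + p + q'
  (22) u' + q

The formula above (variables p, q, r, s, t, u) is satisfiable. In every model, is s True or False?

False

Suppose s = 1.
Branch on r: set r = 1.
(q) alone gives q = 1.
(t') alone gives t = 0.
(u) alone gives u = 1.
But (u') is also a unit clause — contradiction.
Backtrack on r: now try r = 0.
(q) alone gives q = 1.
(p) alone gives p = 1.
(t') alone gives t = 0.
But (t) is also a unit clause — contradiction.
Both values of r lead to a conflict.
So every satisfying assignment has s = False.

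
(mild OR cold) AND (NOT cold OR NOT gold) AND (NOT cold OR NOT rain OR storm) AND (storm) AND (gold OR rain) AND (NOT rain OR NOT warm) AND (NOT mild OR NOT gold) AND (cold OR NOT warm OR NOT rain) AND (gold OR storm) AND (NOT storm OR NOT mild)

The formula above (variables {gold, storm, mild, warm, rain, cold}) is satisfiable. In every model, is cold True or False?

True

Suppose cold = false.
Unit clause (mild) forces mild = true.
Unit clause (storm) forces storm = true.
That conflicts with the unit clause (NOT storm).
So every satisfying assignment has cold = True.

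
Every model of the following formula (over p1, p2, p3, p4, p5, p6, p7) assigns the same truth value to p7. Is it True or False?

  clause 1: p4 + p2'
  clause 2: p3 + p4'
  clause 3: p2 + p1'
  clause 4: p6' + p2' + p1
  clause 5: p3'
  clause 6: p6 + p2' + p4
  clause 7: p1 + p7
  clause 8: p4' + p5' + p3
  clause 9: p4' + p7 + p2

True

Suppose p7 = 0.
(p3') alone gives p3 = 0.
(p4') alone gives p4 = 0.
(p2') alone gives p2 = 0.
(p1') alone gives p1 = 0.
But (p1) is also a unit clause — contradiction.
So every satisfying assignment has p7 = True.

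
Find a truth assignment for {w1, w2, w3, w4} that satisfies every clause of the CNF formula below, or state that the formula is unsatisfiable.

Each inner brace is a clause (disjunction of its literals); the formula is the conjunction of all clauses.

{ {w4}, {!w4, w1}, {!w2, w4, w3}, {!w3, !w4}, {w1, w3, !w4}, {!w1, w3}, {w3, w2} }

UNSATISFIABLE

The clause (w4) is unit, so w4 = true.
The clause (w1) is unit, so w1 = true.
The clause (!w3) is unit, so w3 = false.
But (w3) is also a unit clause — contradiction.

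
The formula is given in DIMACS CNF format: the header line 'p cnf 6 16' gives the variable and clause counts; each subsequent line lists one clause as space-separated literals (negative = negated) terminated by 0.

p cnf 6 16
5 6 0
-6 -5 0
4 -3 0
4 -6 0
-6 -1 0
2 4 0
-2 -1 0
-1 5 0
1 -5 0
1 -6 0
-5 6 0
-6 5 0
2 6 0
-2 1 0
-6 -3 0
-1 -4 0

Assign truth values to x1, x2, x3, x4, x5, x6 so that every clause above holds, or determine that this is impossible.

UNSATISFIABLE

Suppose x5 = True.
Unit clause (¬x6) forces x6 = False.
But (x6) is also a unit clause — contradiction.
That branch fails; take x5 = False instead.
Unit clause (x6) forces x6 = True.
But (¬x6) is also a unit clause — contradiction.
Both values of x5 lead to a conflict.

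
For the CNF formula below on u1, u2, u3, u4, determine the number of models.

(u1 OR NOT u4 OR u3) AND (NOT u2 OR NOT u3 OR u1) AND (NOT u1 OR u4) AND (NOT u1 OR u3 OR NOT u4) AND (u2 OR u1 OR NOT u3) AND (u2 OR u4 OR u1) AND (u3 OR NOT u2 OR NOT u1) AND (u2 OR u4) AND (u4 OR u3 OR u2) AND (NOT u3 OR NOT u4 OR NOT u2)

2

There are 2^4 = 16 truth assignments over (u1, u2, u3, u4).
Split on u1. With u1 = true, the clauses containing u1 are satisfied and NOT u1 drops from the rest; 1 of the 2^3 = 8 assignments to the other variables satisfy what remains.
With u1 = false, by the same count on the reduced clause set, 1 assignment works.
Total: 1 + 1 = 2.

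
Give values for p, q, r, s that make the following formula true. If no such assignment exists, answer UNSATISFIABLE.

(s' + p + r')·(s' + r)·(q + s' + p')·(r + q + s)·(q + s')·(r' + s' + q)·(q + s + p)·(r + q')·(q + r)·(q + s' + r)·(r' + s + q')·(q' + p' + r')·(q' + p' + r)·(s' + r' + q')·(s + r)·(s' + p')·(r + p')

p ↦ 1; q ↦ 0; r ↦ 1; s ↦ 0

Suppose s = 0.
Unit clause (r) forces r = 1.
Unit clause (q') forces q = 0.
Unit clause (p) forces p = 1.
All clauses are satisfied.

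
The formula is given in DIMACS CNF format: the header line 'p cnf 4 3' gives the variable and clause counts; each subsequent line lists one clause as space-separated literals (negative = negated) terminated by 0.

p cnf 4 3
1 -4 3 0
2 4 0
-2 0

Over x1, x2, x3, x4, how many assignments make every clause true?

3

There are 2^4 = 16 truth assignments over (x1, x2, x3, x4).
Split on x3. With x3 = True, the clauses containing x3 are satisfied and ¬x3 drops from the rest; 2 of the 2^3 = 8 assignments to the other variables satisfy what remains.
With x3 = False, by the same count on the reduced clause set, 1 assignment works.
(One model: x1=F, x2=F, x3=T, x4=T.)
Total: 2 + 1 = 3.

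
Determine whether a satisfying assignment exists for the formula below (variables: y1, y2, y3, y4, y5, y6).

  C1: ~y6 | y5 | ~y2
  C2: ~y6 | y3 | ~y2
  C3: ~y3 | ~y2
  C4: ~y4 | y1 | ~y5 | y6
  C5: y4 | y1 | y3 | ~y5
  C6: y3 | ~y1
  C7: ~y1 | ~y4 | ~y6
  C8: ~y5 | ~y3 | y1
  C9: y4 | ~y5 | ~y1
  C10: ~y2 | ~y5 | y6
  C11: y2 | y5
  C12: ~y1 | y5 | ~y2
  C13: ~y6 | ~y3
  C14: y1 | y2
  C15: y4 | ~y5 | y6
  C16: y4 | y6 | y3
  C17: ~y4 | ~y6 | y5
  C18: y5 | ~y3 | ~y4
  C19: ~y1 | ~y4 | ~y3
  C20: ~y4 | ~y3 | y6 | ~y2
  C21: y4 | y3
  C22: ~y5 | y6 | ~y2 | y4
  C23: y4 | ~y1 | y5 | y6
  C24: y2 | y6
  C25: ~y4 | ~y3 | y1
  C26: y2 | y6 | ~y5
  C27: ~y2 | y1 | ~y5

Yes, satisfiable

Try y3 = 0.
From the singleton clause (~y1), y1 = 0.
From the singleton clause (y2), y2 = 1.
From the singleton clause (~y6), y6 = 0.
From the singleton clause (~y5), y5 = 0.
From the singleton clause (y4), y4 = 1.
This assignment satisfies each clause.
A satisfying assignment: y1: 0, y2: 1, y3: 0, y4: 1, y5: 0, y6: 0.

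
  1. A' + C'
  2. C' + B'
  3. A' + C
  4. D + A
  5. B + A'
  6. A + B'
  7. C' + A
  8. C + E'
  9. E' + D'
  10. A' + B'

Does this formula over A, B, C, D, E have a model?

Branch on A: set A = 0.
(D) alone gives D = 1.
(B') alone gives B = 0.
(C') alone gives C = 0.
(E') alone gives E = 0.
Every clause now holds.
A satisfying assignment: A ↦ 0, B ↦ 0, C ↦ 0, D ↦ 1, E ↦ 0.

Yes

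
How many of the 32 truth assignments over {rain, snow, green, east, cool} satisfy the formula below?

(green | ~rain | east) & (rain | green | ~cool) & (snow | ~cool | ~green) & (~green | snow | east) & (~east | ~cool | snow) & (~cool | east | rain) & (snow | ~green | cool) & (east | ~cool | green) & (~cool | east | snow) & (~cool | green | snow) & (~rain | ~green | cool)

There are 2^5 = 32 truth assignments over (rain, snow, green, east, cool).
Split on east. With east = 1, the clauses containing east are satisfied and ~east drops from the rest; 8 of the 2^4 = 16 assignments to the other variables satisfy what remains.
With east = 0, by the same count on the reduced clause set, 4 assignments work.
(One model: rain=F, snow=F, green=F, east=F, cool=F.)
Total: 8 + 4 = 12.

12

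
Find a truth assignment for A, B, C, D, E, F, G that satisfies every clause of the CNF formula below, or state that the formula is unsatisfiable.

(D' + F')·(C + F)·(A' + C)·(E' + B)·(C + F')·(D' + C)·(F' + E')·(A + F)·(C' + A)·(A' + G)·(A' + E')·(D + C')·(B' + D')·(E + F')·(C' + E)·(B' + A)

UNSATISFIABLE

Branch on D: set D = 0.
Unit clause (C') forces C = 0.
Unit clause (F) forces F = 1.
But (F') is also a unit clause — contradiction.
So D must be the other value — set D = 1.
Unit clause (F') forces F = 0.
Unit clause (C) forces C = 1.
Unit clause (A) forces A = 1.
Unit clause (G) forces G = 1.
Unit clause (E') forces E = 0.
But (E) is also a unit clause — contradiction.
Neither D = 1 nor D = 0 works.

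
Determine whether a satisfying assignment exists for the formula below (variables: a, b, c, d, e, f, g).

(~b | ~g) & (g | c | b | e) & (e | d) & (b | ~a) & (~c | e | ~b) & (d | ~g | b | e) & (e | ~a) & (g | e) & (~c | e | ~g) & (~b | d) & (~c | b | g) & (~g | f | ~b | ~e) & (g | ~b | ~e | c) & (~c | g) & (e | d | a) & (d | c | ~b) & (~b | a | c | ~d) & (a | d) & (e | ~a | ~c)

Try b = 0.
Unit clause (~a) forces a = 0.
Unit clause (d) forces d = 1.
Try g = 1.
Try c = 0.
No clause remains; e, f are free.
A satisfying assignment: a ↦ 0; b ↦ 0; c ↦ 0; d ↦ 1; e ↦ 1; f ↦ 1; g ↦ 1.

Yes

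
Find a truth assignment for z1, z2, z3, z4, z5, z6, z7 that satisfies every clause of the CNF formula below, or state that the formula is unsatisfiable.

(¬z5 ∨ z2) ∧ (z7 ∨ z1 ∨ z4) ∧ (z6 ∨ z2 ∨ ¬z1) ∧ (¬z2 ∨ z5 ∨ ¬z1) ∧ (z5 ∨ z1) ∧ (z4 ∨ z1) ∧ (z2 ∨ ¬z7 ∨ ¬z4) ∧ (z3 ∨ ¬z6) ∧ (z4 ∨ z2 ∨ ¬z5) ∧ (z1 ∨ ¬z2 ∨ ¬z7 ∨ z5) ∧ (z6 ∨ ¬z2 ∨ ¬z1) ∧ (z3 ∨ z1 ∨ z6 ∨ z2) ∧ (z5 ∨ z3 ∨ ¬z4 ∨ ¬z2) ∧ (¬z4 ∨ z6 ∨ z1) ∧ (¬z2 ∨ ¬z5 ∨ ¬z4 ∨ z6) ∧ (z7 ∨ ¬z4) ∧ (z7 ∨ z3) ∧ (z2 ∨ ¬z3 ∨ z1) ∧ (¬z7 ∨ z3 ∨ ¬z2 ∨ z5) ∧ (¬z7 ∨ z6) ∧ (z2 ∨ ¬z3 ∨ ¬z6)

Branch on z5: set z5 = True.
Unit clause (z2) forces z2 = True.
Branch on z4: set z4 = False.
Unit clause (z1) forces z1 = True.
Unit clause (z6) forces z6 = True.
Unit clause (z3) forces z3 = True.
Every clause is now satisfied; z7 is unconstrained.

z1=True,  z2=True,  z3=True,  z4=False,  z5=True,  z6=True,  z7=True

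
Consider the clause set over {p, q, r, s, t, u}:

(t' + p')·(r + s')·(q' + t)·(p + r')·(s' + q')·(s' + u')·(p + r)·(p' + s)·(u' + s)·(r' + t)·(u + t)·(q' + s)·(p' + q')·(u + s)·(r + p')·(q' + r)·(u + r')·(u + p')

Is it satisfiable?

Try t = 0.
Unit clause (q') forces q = 0.
Unit clause (r') forces r = 0.
Unit clause (s') forces s = 0.
Unit clause (p) forces p = 1.
That conflicts with the unit clause (p').
Undo t and try t = 1.
Unit clause (p') forces p = 0.
Unit clause (r') forces r = 0.
That conflicts with the unit clause (r).
Neither t = 1 nor t = 0 works.
No assignment satisfies every clause.

No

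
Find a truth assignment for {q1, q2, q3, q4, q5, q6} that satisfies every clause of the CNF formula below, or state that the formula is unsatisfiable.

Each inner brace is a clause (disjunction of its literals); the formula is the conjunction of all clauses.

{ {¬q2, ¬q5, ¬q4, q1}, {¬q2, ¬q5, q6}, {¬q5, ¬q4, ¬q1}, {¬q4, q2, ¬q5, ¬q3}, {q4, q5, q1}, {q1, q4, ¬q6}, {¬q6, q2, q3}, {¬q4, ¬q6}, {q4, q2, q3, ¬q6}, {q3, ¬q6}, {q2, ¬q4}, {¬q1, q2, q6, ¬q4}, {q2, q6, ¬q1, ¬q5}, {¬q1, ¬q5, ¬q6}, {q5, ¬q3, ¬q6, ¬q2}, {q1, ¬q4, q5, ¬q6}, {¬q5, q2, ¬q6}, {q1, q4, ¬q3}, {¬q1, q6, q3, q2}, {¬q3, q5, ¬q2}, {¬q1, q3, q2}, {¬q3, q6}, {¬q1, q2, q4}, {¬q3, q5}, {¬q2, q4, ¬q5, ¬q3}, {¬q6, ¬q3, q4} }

q1=True; q2=True; q3=False; q4=False; q5=False; q6=False

Case q4 = False:
Case q5 = False:
The clause (q1) is unit, so q1 = True.
The clause (q2) is unit, so q2 = True.
The clause (¬q3) is unit, so q3 = False.
The clause (¬q6) is unit, so q6 = False.
This assignment satisfies each clause.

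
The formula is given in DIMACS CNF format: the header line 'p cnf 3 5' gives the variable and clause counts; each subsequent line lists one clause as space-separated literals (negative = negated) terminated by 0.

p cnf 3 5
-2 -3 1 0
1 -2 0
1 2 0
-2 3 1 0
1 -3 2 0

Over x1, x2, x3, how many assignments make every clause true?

4

There are 2^3 = 8 truth assignments over (x1, x2, x3).
Check each against the 5 clauses (columns in the order x1, x2, x3):
  F F F  ✗ fails (x1 ∨ x2)
  F F T  ✗ fails (x1 ∨ x2)
  F T F  ✗ fails (x1 ∨ ¬x2)
  F T T  ✗ fails (¬x2 ∨ ¬x3 ∨ x1)
  T F F  ✓ satisfies all
  T F T  ✓ satisfies all
  T T F  ✓ satisfies all
  T T T  ✓ satisfies all
4 of the 8 rows are models.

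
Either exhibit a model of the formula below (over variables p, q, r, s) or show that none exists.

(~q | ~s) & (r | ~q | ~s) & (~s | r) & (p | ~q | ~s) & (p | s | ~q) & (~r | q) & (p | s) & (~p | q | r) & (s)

(s) alone gives s = 1.
(~q) alone gives q = 0.
(r) alone gives r = 1.
Now (~r) is unsatisfied and unit — conflict.

UNSATISFIABLE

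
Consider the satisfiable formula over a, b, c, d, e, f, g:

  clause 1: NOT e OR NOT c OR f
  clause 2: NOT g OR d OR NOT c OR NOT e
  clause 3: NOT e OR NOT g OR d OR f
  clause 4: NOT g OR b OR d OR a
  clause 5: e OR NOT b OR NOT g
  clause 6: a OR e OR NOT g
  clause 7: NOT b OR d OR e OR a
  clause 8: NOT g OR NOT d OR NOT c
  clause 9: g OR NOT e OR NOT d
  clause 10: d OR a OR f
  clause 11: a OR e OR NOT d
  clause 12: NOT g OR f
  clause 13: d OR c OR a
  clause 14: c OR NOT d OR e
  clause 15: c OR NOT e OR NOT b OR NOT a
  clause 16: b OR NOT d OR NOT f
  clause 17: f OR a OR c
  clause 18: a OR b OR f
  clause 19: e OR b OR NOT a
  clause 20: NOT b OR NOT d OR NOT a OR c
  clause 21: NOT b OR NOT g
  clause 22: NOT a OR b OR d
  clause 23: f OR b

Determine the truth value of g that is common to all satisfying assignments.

False

Suppose g = true.
Unit clause (f) forces f = true.
Unit clause (NOT b) forces b = false.
Unit clause (NOT d) forces d = false.
Unit clause (a) forces a = true.
That conflicts with the unit clause (NOT a).
So every satisfying assignment has g = False.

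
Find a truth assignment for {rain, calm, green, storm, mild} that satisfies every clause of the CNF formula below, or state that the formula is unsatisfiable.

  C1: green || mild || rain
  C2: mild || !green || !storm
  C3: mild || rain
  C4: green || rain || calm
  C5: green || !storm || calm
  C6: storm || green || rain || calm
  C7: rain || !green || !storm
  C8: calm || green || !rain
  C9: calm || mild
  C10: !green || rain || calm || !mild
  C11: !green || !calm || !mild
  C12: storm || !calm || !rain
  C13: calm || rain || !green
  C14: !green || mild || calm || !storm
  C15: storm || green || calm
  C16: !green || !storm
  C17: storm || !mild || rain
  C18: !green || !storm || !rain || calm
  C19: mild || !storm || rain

rain ↦ true, calm ↦ true, green ↦ false, storm ↦ true, mild ↦ false

Try mild = false.
Unit clause (rain) forces rain = true.
Unit clause (calm) forces calm = true.
Unit clause (storm) forces storm = true.
Unit clause (!green) forces green = false.
All clauses are satisfied.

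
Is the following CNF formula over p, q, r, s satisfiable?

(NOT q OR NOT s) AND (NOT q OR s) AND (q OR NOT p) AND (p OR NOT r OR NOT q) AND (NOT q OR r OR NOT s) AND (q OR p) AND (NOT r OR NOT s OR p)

No

Try q = false.
From the singleton clause (NOT p), p = false.
That conflicts with the unit clause (p).
That branch fails; take q = true instead.
From the singleton clause (NOT s), s = false.
That conflicts with the unit clause (s).
Either choice for q ends in contradiction.
No assignment satisfies every clause.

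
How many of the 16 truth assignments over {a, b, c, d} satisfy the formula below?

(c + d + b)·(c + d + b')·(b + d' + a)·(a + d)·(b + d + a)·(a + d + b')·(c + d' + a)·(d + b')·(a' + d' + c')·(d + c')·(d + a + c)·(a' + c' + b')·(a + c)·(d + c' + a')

3

There are 2^4 = 16 truth assignments over (a, b, c, d).
Check each against the 14 clauses (columns in the order a, b, c, d):
  F F F F  ✗ fails (c + d + b)
  F F F T  ✗ fails (b + d' + a)
  F F T F  ✗ fails (a + d)
  F F T T  ✗ fails (b + d' + a)
  F T F F  ✗ fails (c + d + b')
  F T F T  ✗ fails (c + d' + a)
  F T T F  ✗ fails (a + d)
  F T T T  ✓ satisfies all
  T F F F  ✗ fails (c + d + b)
  T F F T  ✓ satisfies all
  T F T F  ✗ fails (d + c')
  T F T T  ✗ fails (a' + d' + c')
  T T F F  ✗ fails (c + d + b')
  T T F T  ✓ satisfies all
  T T T F  ✗ fails (d + b')
  T T T T  ✗ fails (a' + d' + c')
3 of the 16 rows are models.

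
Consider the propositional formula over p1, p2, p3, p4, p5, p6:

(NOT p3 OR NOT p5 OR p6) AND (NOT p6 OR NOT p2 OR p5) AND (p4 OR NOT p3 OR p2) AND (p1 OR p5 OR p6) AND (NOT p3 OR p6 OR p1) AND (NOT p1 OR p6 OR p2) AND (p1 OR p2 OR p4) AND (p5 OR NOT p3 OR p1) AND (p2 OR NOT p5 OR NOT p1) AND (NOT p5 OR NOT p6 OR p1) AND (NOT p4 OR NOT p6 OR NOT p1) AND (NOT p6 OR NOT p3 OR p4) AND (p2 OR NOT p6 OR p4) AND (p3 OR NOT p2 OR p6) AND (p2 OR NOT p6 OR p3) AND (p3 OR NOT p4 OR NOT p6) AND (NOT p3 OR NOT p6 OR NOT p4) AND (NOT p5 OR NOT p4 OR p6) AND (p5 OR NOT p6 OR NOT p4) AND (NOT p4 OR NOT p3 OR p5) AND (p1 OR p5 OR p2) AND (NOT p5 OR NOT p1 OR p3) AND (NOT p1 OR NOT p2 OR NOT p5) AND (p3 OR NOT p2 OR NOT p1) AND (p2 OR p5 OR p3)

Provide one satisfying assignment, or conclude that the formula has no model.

Suppose p3 = true.
Suppose p5 = false.
From the singleton clause (p1), p1 = true.
From the singleton clause (NOT p4), p4 = false.
From the singleton clause (p2), p2 = true.
From the singleton clause (NOT p6), p6 = false.
Every clause now holds.

p1: true, p2: true, p3: true, p4: false, p5: false, p6: false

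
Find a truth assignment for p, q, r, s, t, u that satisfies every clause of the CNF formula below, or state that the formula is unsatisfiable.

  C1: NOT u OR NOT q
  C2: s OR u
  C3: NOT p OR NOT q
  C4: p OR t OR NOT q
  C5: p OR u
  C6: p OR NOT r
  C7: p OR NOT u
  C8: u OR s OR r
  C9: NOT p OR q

UNSATISFIABLE

Suppose u = false.
Unit clause (s) forces s = true.
Unit clause (p) forces p = true.
Unit clause (NOT q) forces q = false.
Now (q) is unsatisfied and unit — conflict.
So u must be the other value — set u = true.
Unit clause (NOT q) forces q = false.
Unit clause (p) forces p = true.
Now (NOT p) is unsatisfied and unit — conflict.
Both values of u lead to a conflict.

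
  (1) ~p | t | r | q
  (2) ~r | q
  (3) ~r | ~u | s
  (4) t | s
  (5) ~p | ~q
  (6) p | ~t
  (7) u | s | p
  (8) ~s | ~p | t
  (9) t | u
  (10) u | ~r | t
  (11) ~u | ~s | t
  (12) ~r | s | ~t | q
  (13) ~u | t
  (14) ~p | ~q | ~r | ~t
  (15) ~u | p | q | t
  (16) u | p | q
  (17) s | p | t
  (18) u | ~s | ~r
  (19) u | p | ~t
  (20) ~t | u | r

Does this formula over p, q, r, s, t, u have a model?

Yes

Try r = 0.
Try t = 1.
Unit clause (p) forces p = 1.
Unit clause (~q) forces q = 0.
Unit clause (u) forces u = 1.
No clause remains; s is free.
A satisfying assignment: p=1,  q=0,  r=0,  s=0,  t=1,  u=1.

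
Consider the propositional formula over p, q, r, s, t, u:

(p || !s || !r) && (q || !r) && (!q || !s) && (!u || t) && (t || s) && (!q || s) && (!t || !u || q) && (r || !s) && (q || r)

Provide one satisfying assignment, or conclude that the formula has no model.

UNSATISFIABLE

Suppose q = true.
Unit clause (!s) forces s = false.
That conflicts with the unit clause (s).
So q must be the other value — set q = false.
Unit clause (!r) forces r = false.
That conflicts with the unit clause (r).
Either choice for q ends in contradiction.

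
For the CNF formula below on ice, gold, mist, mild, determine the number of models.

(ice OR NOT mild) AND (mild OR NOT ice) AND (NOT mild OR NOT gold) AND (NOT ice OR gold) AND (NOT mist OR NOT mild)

There are 2^4 = 16 truth assignments over (ice, gold, mist, mild).
Split on gold. With gold = true, the clauses containing gold are satisfied and NOT gold drops from the rest; 2 of the 2^3 = 8 assignments to the other variables satisfy what remains.
With gold = false, by the same count on the reduced clause set, 2 assignments work.
(One model: ice=F, gold=F, mist=F, mild=F.)
Total: 2 + 2 = 4.

4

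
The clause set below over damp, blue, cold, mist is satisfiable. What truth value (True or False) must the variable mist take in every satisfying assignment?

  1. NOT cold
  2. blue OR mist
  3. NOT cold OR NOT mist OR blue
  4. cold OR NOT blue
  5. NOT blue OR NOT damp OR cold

Suppose mist = false.
Unit clause (NOT cold) forces cold = false.
Unit clause (blue) forces blue = true.
That conflicts with the unit clause (NOT blue).
So every satisfying assignment has mist = True.

True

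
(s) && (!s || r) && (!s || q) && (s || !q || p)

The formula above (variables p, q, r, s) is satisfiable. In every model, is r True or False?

True

Suppose r = false.
The clause (s) is unit, so s = true.
Now (!s) is unsatisfied and unit — conflict.
So every satisfying assignment has r = True.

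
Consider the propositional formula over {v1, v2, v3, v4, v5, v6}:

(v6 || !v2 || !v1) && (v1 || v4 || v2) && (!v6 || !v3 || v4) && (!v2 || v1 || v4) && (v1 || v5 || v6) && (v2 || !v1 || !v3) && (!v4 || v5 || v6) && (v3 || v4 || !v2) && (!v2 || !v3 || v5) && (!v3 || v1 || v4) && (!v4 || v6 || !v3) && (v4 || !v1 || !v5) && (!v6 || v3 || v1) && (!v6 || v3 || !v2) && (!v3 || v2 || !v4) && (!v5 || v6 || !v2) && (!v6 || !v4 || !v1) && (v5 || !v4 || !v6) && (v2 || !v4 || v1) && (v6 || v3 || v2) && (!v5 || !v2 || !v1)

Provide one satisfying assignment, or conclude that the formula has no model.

Case v6 = true:
Case v3 = false:
The clause (v1) is unit, so v1 = true.
The clause (!v2) is unit, so v2 = false.
The clause (!v4) is unit, so v4 = false.
The clause (!v5) is unit, so v5 = false.
This assignment satisfies each clause.

v1: true; v2: false; v3: false; v4: false; v5: false; v6: true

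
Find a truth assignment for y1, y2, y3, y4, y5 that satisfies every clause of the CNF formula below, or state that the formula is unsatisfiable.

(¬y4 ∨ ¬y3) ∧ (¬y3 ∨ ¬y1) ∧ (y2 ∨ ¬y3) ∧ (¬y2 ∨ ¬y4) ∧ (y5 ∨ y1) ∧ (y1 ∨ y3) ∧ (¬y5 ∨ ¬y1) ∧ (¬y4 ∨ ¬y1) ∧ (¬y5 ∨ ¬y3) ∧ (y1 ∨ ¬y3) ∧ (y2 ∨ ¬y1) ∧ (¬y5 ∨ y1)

y1: True; y2: True; y3: False; y4: False; y5: False

Case y4 = False:
Case y3 = False:
Unit clause (y1) forces y1 = True.
Unit clause (¬y5) forces y5 = False.
Unit clause (y2) forces y2 = True.
All clauses are satisfied.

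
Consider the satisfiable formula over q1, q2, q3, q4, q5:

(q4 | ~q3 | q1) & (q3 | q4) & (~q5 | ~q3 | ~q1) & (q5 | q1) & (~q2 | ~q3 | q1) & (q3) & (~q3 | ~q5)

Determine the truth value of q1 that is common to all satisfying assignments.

True

Suppose q1 = 0.
Unit clause (q5) forces q5 = 1.
Unit clause (q3) forces q3 = 1.
Now (~q3) is unsatisfied and unit — conflict.
So every satisfying assignment has q1 = True.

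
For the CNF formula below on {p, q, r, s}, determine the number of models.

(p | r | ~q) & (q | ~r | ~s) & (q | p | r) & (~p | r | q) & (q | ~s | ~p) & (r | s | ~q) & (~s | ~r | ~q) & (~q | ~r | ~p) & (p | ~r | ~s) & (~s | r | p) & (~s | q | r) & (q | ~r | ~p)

3

There are 2^4 = 16 truth assignments over (p, q, r, s).
Check each against the 12 clauses (columns in the order p, q, r, s):
  F F F F  ✗ fails (q | p | r)
  F F F T  ✗ fails (q | p | r)
  F F T F  ✓ satisfies all
  F F T T  ✗ fails (q | ~r | ~s)
  F T F F  ✗ fails (p | r | ~q)
  F T F T  ✗ fails (p | r | ~q)
  F T T F  ✓ satisfies all
  F T T T  ✗ fails (~s | ~r | ~q)
  T F F F  ✗ fails (~p | r | q)
  T F F T  ✗ fails (~p | r | q)
  T F T F  ✗ fails (q | ~r | ~p)
  T F T T  ✗ fails (q | ~r | ~s)
  T T F F  ✗ fails (r | s | ~q)
  T T F T  ✓ satisfies all
  T T T F  ✗ fails (~q | ~r | ~p)
  T T T T  ✗ fails (~s | ~r | ~q)
3 of the 16 rows are models.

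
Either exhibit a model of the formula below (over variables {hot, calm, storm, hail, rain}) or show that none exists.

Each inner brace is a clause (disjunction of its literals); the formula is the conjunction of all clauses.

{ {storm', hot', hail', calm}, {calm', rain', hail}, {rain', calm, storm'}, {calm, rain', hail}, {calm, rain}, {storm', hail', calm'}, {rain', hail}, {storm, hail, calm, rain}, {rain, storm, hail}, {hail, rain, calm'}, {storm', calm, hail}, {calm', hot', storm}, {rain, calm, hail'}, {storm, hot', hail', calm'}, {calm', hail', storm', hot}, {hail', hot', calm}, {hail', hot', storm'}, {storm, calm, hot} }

hot ↦ 0, calm ↦ 1, storm ↦ 0, hail ↦ 1, rain ↦ 0

Try calm = 1.
Try rain = 0.
From the singleton clause (hail), hail = 1.
From the singleton clause (storm'), storm = 0.
From the singleton clause (hot'), hot = 0.
All clauses are satisfied.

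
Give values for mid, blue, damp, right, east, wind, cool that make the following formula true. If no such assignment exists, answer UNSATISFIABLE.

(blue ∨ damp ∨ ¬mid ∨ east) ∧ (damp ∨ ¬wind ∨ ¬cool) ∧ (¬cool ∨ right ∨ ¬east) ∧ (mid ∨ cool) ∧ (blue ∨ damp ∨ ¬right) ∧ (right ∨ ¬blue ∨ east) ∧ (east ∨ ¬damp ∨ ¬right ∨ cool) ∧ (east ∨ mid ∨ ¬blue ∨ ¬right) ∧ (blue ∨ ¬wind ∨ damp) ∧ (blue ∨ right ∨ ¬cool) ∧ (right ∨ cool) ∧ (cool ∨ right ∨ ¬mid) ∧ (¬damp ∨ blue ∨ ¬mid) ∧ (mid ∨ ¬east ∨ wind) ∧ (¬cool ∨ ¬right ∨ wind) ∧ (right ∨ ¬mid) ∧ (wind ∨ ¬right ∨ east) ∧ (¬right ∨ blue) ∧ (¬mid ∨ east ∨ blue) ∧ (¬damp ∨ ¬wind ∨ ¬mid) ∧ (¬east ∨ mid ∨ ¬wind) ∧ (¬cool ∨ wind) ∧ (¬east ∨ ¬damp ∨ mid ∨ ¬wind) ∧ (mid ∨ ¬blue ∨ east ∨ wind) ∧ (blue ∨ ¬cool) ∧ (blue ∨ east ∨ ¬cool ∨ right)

mid ↦ True,  blue ↦ True,  damp ↦ False,  right ↦ True,  east ↦ False,  wind ↦ True,  cool ↦ False

Case mid = True:
The clause (right) is unit, so right = True.
The clause (blue) is unit, so blue = True.
Case cool = False:
Case east = False:
The clause (¬damp) is unit, so damp = False.
The clause (wind) is unit, so wind = True.
Every clause now holds.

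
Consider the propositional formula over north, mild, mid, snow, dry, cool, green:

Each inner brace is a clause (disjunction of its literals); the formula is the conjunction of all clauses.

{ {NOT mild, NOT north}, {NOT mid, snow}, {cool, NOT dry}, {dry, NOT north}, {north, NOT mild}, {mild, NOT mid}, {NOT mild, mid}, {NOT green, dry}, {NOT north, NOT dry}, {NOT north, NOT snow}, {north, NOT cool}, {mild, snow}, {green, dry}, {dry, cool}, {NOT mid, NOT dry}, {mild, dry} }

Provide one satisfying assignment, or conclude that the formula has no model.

Case mild = false:
From the singleton clause (NOT mid), mid = false.
From the singleton clause (snow), snow = true.
From the singleton clause (NOT north), north = false.
From the singleton clause (NOT cool), cool = false.
From the singleton clause (NOT dry), dry = false.
Now (dry) is unsatisfied and unit — conflict.
So mild must be the other value — set mild = true.
From the singleton clause (NOT north), north = false.
Now (north) is unsatisfied and unit — conflict.
Both values of mild lead to a conflict.

UNSATISFIABLE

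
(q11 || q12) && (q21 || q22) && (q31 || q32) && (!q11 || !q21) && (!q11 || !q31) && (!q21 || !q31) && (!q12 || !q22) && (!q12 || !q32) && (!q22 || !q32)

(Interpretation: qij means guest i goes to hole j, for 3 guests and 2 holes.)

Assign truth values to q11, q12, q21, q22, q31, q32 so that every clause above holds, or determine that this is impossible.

Try q11 = true.
(!q21) alone gives q21 = false.
(q22) alone gives q22 = true.
(!q31) alone gives q31 = false.
(q32) alone gives q32 = true.
That conflicts with the unit clause (!q32).
That branch fails; take q11 = false instead.
(q12) alone gives q12 = true.
(!q22) alone gives q22 = false.
(q21) alone gives q21 = true.
(!q31) alone gives q31 = false.
(q32) alone gives q32 = true.
That conflicts with the unit clause (!q32).
Both values of q11 lead to a conflict.

UNSATISFIABLE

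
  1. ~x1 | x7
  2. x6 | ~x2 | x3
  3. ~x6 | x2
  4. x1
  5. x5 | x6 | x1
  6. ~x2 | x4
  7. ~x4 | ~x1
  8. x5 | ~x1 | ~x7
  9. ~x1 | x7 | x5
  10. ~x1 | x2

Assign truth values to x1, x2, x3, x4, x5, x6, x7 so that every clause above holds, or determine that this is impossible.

From the singleton clause (x1), x1 = 1.
From the singleton clause (x7), x7 = 1.
From the singleton clause (~x4), x4 = 0.
From the singleton clause (~x2), x2 = 0.
But (x2) is also a unit clause — contradiction.

UNSATISFIABLE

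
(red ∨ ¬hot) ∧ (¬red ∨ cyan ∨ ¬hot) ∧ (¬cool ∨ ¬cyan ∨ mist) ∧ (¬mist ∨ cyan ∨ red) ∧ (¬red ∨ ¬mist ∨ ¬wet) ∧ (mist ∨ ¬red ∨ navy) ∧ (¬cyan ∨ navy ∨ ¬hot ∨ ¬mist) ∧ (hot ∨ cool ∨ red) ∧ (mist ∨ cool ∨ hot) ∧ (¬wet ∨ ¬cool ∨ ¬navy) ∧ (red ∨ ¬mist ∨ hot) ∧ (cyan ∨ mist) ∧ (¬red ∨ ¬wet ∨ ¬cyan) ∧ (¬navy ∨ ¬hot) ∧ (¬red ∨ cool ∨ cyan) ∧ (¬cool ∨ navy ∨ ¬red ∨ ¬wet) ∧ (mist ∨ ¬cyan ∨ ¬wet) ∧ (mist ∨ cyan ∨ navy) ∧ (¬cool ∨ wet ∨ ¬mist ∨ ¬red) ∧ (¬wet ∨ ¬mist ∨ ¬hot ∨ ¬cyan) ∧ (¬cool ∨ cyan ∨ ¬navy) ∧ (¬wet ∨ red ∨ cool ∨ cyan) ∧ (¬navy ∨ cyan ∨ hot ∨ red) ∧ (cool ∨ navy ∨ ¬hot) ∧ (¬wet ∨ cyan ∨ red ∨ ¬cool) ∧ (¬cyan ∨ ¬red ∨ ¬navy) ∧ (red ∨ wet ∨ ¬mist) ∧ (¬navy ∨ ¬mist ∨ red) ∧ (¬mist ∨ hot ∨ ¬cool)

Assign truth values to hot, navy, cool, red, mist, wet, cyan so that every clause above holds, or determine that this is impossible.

hot=False; navy=False; cool=False; red=True; mist=True; wet=False; cyan=True

Branch on red: set red = True.
Branch on cyan: set cyan = True.
Unit clause (¬wet) forces wet = False.
Unit clause (¬navy) forces navy = False.
Unit clause (mist) forces mist = True.
Unit clause (¬hot) forces hot = False.
Unit clause (¬cool) forces cool = False.
All clauses are satisfied.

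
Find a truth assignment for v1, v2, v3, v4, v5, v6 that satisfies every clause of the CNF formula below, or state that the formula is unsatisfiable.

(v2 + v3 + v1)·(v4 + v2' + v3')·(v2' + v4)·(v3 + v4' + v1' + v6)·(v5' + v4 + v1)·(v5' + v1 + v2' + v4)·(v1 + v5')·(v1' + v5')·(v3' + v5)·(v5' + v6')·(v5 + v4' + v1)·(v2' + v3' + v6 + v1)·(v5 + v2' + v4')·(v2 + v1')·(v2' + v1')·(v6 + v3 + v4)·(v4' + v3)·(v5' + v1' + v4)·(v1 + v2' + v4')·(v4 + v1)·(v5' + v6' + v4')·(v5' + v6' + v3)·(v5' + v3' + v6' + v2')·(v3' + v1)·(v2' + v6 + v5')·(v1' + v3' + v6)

UNSATISFIABLE

Branch on v2: set v2 = 0.
The clause (v1') is unit, so v1 = 0.
The clause (v3) is unit, so v3 = 1.
Now (v3') is unsatisfied and unit — conflict.
So v2 must be the other value — set v2 = 1.
The clause (v4) is unit, so v4 = 1.
The clause (v5) is unit, so v5 = 1.
The clause (v1) is unit, so v1 = 1.
Now (v1') is unsatisfied and unit — conflict.
Both values of v2 lead to a conflict.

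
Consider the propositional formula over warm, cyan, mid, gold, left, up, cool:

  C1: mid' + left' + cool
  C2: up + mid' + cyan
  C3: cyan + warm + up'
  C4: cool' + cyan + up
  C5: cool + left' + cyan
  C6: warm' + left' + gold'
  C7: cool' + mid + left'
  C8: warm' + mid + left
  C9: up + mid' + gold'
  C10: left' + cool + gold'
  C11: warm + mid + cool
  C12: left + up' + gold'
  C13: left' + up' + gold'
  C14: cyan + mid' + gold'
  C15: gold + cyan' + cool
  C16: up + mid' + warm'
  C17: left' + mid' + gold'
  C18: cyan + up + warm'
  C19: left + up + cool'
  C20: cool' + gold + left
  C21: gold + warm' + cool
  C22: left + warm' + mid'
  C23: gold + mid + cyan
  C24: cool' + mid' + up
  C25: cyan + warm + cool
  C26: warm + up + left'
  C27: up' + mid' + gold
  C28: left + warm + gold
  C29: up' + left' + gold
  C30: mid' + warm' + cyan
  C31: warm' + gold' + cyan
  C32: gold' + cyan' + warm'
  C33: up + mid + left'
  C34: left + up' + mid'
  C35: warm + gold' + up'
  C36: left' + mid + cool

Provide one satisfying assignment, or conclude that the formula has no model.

Suppose mid = 0.
Suppose cool = 0.
Unit clause (warm) forces warm = 1.
Unit clause (left) forces left = 1.
But (left') is also a unit clause — contradiction.
That branch fails; take cool = 1 instead.
Unit clause (left') forces left = 0.
Unit clause (warm') forces warm = 0.
Unit clause (up) forces up = 1.
Unit clause (cyan) forces cyan = 1.
Unit clause (gold') forces gold = 0.
But (gold) is also a unit clause — contradiction.
Either choice for cool ends in contradiction.
That branch fails; take mid = 1 instead.
Suppose left = 0.
Unit clause (warm') forces warm = 0.
Unit clause (gold) forces gold = 1.
Unit clause (up) forces up = 1.
But (up') is also a unit clause — contradiction.
That branch fails; take left = 1 instead.
Unit clause (cool) forces cool = 1.
Unit clause (gold') forces gold = 0.
Unit clause (up) forces up = 1.
But (up') is also a unit clause — contradiction.
Either choice for left ends in contradiction.
Either choice for mid ends in contradiction.

UNSATISFIABLE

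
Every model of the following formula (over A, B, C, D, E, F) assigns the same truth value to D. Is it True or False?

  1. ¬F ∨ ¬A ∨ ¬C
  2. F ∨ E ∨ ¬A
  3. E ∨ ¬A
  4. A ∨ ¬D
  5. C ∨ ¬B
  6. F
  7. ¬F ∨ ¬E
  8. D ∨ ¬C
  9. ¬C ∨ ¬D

Suppose D = True.
The clause (A) is unit, so A = True.
The clause (E) is unit, so E = True.
The clause (F) is unit, so F = True.
But (¬F) is also a unit clause — contradiction.
So every satisfying assignment has D = False.

False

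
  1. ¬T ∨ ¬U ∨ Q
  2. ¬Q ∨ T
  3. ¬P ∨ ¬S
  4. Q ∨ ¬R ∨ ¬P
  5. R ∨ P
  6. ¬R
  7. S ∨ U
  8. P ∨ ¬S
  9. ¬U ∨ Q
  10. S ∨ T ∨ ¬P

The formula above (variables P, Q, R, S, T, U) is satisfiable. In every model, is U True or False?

Suppose U = False.
Unit clause (¬R) forces R = False.
Unit clause (P) forces P = True.
Unit clause (¬S) forces S = False.
Now (S) is unsatisfied and unit — conflict.
So every satisfying assignment has U = True.

True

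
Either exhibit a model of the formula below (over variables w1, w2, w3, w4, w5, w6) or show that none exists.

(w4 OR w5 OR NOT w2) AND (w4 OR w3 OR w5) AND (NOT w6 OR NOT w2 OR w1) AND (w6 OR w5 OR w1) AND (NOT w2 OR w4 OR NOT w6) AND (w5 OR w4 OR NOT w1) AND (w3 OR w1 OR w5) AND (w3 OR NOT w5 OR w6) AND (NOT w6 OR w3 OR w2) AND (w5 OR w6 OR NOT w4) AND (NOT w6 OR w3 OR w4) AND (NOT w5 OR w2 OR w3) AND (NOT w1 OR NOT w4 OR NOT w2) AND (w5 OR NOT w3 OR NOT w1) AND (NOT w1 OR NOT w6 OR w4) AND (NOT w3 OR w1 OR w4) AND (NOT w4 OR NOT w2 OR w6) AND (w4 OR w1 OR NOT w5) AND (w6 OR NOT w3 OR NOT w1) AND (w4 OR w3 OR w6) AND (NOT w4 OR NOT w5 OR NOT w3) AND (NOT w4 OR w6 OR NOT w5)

w1: false; w2: false; w3: true; w4: true; w5: false; w6: true

Branch on w4: set w4 = true.
Branch on w5: set w5 = false.
Unit clause (w6) forces w6 = true.
Branch on w2: set w2 = false.
Unit clause (w3) forces w3 = true.
Unit clause (NOT w1) forces w1 = false.
This assignment satisfies each clause.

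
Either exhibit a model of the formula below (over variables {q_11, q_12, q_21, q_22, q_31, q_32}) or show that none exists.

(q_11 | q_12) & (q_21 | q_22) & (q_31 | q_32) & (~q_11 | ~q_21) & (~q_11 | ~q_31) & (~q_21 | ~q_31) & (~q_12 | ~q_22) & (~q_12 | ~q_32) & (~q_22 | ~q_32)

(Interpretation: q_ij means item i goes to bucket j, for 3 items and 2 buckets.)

Branch on q_11: set q_11 = 1.
The clause (~q_21) is unit, so q_21 = 0.
The clause (q_22) is unit, so q_22 = 1.
The clause (~q_31) is unit, so q_31 = 0.
The clause (q_32) is unit, so q_32 = 1.
Now (~q_32) is unsatisfied and unit — conflict.
So q_11 must be the other value — set q_11 = 0.
The clause (q_12) is unit, so q_12 = 1.
The clause (~q_22) is unit, so q_22 = 0.
The clause (q_21) is unit, so q_21 = 1.
The clause (~q_31) is unit, so q_31 = 0.
The clause (q_32) is unit, so q_32 = 1.
Now (~q_32) is unsatisfied and unit — conflict.
Neither q_11 = 1 nor q_11 = 0 works.

UNSATISFIABLE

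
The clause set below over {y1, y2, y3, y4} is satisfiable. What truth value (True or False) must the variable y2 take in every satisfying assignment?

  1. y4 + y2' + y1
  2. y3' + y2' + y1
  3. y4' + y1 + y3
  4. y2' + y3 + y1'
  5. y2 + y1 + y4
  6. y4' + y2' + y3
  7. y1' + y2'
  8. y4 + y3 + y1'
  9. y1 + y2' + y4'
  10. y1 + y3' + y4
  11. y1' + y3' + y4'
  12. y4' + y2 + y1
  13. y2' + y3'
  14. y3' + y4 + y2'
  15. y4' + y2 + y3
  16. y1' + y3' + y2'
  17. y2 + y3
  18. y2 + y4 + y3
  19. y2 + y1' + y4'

Suppose y2 = 1.
(y1') alone gives y1 = 0.
(y4) alone gives y4 = 1.
Now (y4') is unsatisfied and unit — conflict.
So every satisfying assignment has y2 = False.

False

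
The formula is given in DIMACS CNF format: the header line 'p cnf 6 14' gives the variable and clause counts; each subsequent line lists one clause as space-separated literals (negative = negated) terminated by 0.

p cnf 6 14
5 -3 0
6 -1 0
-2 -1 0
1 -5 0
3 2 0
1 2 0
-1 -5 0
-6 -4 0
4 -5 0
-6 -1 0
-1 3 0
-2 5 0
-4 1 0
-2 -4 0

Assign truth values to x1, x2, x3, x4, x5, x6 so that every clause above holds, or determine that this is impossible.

Try x5 = True.
The clause (x1) is unit, so x1 = True.
Now (¬x1) is unsatisfied and unit — conflict.
So x5 must be the other value — set x5 = False.
The clause (¬x3) is unit, so x3 = False.
The clause (x2) is unit, so x2 = True.
Now (¬x2) is unsatisfied and unit — conflict.
Both values of x5 lead to a conflict.

UNSATISFIABLE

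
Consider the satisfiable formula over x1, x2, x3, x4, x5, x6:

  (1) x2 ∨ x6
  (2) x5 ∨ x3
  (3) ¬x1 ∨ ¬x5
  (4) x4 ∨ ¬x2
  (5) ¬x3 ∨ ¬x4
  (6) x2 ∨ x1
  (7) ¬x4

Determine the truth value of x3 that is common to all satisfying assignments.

Suppose x3 = False.
From the singleton clause (x5), x5 = True.
From the singleton clause (¬x1), x1 = False.
From the singleton clause (x2), x2 = True.
From the singleton clause (x4), x4 = True.
But (¬x4) is also a unit clause — contradiction.
So every satisfying assignment has x3 = True.

True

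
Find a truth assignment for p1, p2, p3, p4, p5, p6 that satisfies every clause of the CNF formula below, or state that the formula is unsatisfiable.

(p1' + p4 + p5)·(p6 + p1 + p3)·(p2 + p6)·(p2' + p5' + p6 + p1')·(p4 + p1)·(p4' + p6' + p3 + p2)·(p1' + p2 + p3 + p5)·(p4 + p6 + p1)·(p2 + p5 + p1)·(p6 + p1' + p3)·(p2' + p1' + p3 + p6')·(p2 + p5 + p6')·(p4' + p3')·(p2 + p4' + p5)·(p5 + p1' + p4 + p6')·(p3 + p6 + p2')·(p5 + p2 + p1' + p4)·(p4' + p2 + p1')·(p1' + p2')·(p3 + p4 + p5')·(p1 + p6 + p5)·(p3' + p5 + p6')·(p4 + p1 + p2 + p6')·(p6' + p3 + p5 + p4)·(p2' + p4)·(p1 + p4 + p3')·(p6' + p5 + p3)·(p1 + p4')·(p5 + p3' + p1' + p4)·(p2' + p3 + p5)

p1=1; p2=0; p3=1; p4=0; p5=1; p6=1

Suppose p2 = 0.
From the singleton clause (p6), p6 = 1.
From the singleton clause (p5), p5 = 1.
Suppose p4 = 0.
From the singleton clause (p1), p1 = 1.
From the singleton clause (p3), p3 = 1.
This assignment satisfies each clause.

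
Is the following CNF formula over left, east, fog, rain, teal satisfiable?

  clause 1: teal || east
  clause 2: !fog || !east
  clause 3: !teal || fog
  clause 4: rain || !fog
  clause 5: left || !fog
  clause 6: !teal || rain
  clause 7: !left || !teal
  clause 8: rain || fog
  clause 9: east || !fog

Suppose teal = false.
The clause (east) is unit, so east = true.
The clause (!fog) is unit, so fog = false.
The clause (rain) is unit, so rain = true.
All clauses hold; left can take either value.
A satisfying assignment: left ↦ true, east ↦ true, fog ↦ false, rain ↦ true, teal ↦ false.

Yes, satisfiable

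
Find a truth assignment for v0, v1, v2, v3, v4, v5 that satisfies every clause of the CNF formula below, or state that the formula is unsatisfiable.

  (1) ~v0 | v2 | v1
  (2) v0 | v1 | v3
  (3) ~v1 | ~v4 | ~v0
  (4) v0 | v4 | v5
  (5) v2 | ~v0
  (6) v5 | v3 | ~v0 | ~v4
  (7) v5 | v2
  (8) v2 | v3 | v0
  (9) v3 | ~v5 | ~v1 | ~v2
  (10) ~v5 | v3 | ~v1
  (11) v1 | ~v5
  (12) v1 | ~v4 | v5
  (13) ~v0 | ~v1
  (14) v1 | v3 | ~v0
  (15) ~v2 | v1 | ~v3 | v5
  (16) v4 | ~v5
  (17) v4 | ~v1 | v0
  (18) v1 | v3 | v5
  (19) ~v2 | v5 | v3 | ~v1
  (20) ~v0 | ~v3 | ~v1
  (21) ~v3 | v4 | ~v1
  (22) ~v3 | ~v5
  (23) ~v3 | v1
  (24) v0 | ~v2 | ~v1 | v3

v0: 0, v1: 1, v2: 1, v3: 1, v4: 1, v5: 0

Try v2 = 1.
Try v1 = 1.
From the singleton clause (~v0), v0 = 0.
From the singleton clause (v4), v4 = 1.
From the singleton clause (v3), v3 = 1.
From the singleton clause (~v5), v5 = 0.
Every clause now holds.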